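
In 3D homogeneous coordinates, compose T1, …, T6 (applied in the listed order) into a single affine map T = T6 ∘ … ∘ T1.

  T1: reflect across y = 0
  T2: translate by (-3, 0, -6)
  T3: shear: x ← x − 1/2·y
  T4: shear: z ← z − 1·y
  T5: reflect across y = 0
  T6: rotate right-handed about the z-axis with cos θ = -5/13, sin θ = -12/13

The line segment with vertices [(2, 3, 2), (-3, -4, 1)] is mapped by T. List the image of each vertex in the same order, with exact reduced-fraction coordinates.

T1 reflect across y = 0: (2, 3, 2) → (2, -3, 2); (-3, -4, 1) → (-3, 4, 1)
T2 translate by (-3, 0, -6): (2, -3, 2) → (-1, -3, -4); (-3, 4, 1) → (-6, 4, -5)
T3 shear: x ← x − 1/2·y: (-1, -3, -4) → (1/2, -3, -4); (-6, 4, -5) → (-8, 4, -5)
T4 shear: z ← z − 1·y: (1/2, -3, -4) → (1/2, -3, -1); (-8, 4, -5) → (-8, 4, -9)
T5 reflect across y = 0: (1/2, -3, -1) → (1/2, 3, -1); (-8, 4, -9) → (-8, -4, -9)
T6 rotate right-handed about the z-axis with cos θ = -5/13, sin θ = -12/13: (1/2, 3, -1) → (67/26, -21/13, -1); (-8, -4, -9) → (-8/13, 116/13, -9)

image vertices: (67/26, -21/13, -1), (-8/13, 116/13, -9)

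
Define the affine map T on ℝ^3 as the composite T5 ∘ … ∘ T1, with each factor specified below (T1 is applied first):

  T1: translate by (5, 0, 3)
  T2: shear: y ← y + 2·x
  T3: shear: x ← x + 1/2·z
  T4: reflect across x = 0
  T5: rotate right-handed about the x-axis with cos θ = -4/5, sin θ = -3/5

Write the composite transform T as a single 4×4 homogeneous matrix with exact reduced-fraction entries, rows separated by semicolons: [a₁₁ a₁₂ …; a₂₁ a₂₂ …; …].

T = [-1 0 -1/2 -13/2; -8/5 -4/5 3/5 -31/5; -6/5 -3/5 -4/5 -42/5; 0 0 0 1]

T1 = [1 0 0 5; 0 1 0 0; 0 0 1 3; 0 0 0 1]
T2·T1 = [1 0 0 5; 2 1 0 10; 0 0 1 3; 0 0 0 1]
T3·…·T1 = [1 0 1/2 13/2; 2 1 0 10; 0 0 1 3; 0 0 0 1]
T4·…·T1 = [-1 0 -1/2 -13/2; 2 1 0 10; 0 0 1 3; 0 0 0 1]
T5·…·T1 = [-1 0 -1/2 -13/2; -8/5 -4/5 3/5 -31/5; -6/5 -3/5 -4/5 -42/5; 0 0 0 1]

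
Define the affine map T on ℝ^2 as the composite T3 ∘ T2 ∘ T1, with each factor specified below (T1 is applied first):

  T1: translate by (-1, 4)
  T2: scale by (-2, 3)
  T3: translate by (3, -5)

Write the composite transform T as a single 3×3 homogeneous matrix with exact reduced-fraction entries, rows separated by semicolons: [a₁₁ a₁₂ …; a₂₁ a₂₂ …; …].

T = [-2 0 5; 0 3 7; 0 0 1]

T1 = [1 0 -1; 0 1 4; 0 0 1]
T2·T1 = [-2 0 2; 0 3 12; 0 0 1]
T3·…·T1 = [-2 0 5; 0 3 7; 0 0 1]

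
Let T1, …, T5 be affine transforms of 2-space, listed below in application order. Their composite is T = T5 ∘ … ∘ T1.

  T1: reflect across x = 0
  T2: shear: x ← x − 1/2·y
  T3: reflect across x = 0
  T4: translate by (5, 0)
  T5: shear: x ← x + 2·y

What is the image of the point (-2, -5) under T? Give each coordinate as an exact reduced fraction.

T(p) = (-19/2, -5)

T1 reflect across x = 0: (-2, -5) → (2, -5)
T2 shear: x ← x − 1/2·y: (2, -5) → (9/2, -5)
T3 reflect across x = 0: (9/2, -5) → (-9/2, -5)
T4 translate by (5, 0): (-9/2, -5) → (1/2, -5)
T5 shear: x ← x + 2·y: (1/2, -5) → (-19/2, -5)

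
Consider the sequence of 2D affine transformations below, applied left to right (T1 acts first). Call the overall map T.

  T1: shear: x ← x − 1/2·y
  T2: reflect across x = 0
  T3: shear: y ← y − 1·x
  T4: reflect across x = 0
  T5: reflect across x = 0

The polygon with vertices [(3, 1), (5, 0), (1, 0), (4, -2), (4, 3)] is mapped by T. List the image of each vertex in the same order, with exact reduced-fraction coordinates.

T1 shear: x ← x − 1/2·y: (3, 1) → (5/2, 1); (5, 0) → (5, 0); (1, 0) → (1, 0); (4, -2) → (5, -2); (4, 3) → (5/2, 3)
T2 reflect across x = 0: (5/2, 1) → (-5/2, 1); (5, 0) → (-5, 0); (1, 0) → (-1, 0); (5, -2) → (-5, -2); (5/2, 3) → (-5/2, 3)
T3 shear: y ← y − 1·x: (-5/2, 1) → (-5/2, 7/2); (-5, 0) → (-5, 5); (-1, 0) → (-1, 1); (-5, -2) → (-5, 3); (-5/2, 3) → (-5/2, 11/2)
T4 reflect across x = 0: (-5/2, 7/2) → (5/2, 7/2); (-5, 5) → (5, 5); (-1, 1) → (1, 1); (-5, 3) → (5, 3); (-5/2, 11/2) → (5/2, 11/2)
T5 reflect across x = 0: (5/2, 7/2) → (-5/2, 7/2); (5, 5) → (-5, 5); (1, 1) → (-1, 1); (5, 3) → (-5, 3); (5/2, 11/2) → (-5/2, 11/2)

image vertices: (-5/2, 7/2), (-5, 5), (-1, 1), (-5, 3), (-5/2, 11/2)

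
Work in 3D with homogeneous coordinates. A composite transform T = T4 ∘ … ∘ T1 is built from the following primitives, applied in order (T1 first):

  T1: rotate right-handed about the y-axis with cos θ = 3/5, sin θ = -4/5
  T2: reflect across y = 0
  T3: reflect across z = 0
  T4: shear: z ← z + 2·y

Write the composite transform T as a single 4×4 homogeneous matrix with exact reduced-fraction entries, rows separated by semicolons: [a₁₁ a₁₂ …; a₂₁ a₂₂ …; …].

T1 = [3/5 0 -4/5 0; 0 1 0 0; 4/5 0 3/5 0; 0 0 0 1]
T2·T1 = [3/5 0 -4/5 0; 0 -1 0 0; 4/5 0 3/5 0; 0 0 0 1]
T3·…·T1 = [3/5 0 -4/5 0; 0 -1 0 0; -4/5 0 -3/5 0; 0 0 0 1]
T4·…·T1 = [3/5 0 -4/5 0; 0 -1 0 0; -4/5 -2 -3/5 0; 0 0 0 1]

T = [3/5 0 -4/5 0; 0 -1 0 0; -4/5 -2 -3/5 0; 0 0 0 1]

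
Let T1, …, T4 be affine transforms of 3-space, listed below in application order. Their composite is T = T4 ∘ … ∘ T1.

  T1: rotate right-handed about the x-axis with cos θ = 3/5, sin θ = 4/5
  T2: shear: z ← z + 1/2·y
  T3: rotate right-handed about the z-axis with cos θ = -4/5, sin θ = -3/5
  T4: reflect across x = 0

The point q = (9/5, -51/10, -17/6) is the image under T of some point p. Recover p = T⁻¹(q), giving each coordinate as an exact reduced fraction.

T1 = [1 0 0 0; 0 3/5 -4/5 0; 0 4/5 3/5 0; 0 0 0 1]
T2·T1 = [1 0 0 0; 0 3/5 -4/5 0; 0 11/10 1/5 0; 0 0 0 1]
T3·…·T1 = [-4/5 9/25 -12/25 0; -3/5 -12/25 16/25 0; 0 11/10 1/5 0; 0 0 0 1]
T4·…·T1 = [4/5 -9/25 12/25 0; -3/5 -12/25 16/25 0; 0 11/10 1/5 0; 0 0 0 1]
det M = -1; M⁻¹ = [4/5 -3/5 0 0; -3/25 -4/25 4/5 0; 33/50 22/25 3/5 0; 0 0 0 1]
M⁻¹ · (9/5, -51/10, -17/6)ᵀ = (9/2, -5/3, -5)ᵀ

p = (9/2, -5/3, -5)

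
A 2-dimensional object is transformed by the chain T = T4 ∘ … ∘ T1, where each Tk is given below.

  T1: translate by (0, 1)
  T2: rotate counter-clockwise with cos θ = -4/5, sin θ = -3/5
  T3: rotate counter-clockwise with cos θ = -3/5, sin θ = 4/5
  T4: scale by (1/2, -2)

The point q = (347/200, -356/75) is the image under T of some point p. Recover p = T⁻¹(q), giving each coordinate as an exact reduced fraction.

p = (8/3, 9/4)

T1 = [1 0 0; 0 1 1; 0 0 1]
T2·T1 = [-4/5 3/5 3/5; -3/5 -4/5 -4/5; 0 0 1]
T3·…·T1 = [24/25 7/25 7/25; -7/25 24/25 24/25; 0 0 1]
T4·…·T1 = [12/25 7/50 7/50; 14/25 -48/25 -48/25; 0 0 1]
det M = -1; M⁻¹ = [48/25 7/50 0; 14/25 -12/25 -1; 0 0 1]
M⁻¹ · (347/200, -356/75)ᵀ = (8/3, 9/4)ᵀ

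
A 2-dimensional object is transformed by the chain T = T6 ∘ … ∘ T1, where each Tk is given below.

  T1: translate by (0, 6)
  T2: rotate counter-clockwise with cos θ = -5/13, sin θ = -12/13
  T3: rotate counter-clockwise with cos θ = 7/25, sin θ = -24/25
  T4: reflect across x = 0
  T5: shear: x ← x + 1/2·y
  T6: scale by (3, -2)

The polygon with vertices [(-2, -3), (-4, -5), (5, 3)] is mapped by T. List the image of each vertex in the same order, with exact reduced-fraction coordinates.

T1 translate by (0, 6): (-2, -3) → (-2, 3); (-4, -5) → (-4, 1); (5, 3) → (5, 9)
T2 rotate counter-clockwise with cos θ = -5/13, sin θ = -12/13: (-2, 3) → (46/13, 9/13); (-4, 1) → (32/13, 43/13); (5, 9) → (83/13, -105/13)
T3 rotate counter-clockwise with cos θ = 7/25, sin θ = -24/25: (46/13, 9/13) → (538/325, -1041/325); (32/13, 43/13) → (1256/325, -467/325); (83/13, -105/13) → (-1939/325, -2727/325)
T4 reflect across x = 0: (538/325, -1041/325) → (-538/325, -1041/325); (1256/325, -467/325) → (-1256/325, -467/325); (-1939/325, -2727/325) → (1939/325, -2727/325)
T5 shear: x ← x + 1/2·y: (-538/325, -1041/325) → (-2117/650, -1041/325); (-1256/325, -467/325) → (-2979/650, -467/325); (1939/325, -2727/325) → (1151/650, -2727/325)
T6 scale by (3, -2): (-2117/650, -1041/325) → (-6351/650, 2082/325); (-2979/650, -467/325) → (-8937/650, 934/325); (1151/650, -2727/325) → (3453/650, 5454/325)

image vertices: (-6351/650, 2082/325), (-8937/650, 934/325), (3453/650, 5454/325)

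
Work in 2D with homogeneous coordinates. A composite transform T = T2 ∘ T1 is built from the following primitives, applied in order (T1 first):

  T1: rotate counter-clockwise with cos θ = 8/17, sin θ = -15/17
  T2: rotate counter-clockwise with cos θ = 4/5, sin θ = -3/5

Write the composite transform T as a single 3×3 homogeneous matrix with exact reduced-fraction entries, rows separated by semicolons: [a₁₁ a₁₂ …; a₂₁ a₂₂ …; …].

T1 = [8/17 15/17 0; -15/17 8/17 0; 0 0 1]
T2·T1 = [-13/85 84/85 0; -84/85 -13/85 0; 0 0 1]

T = [-13/85 84/85 0; -84/85 -13/85 0; 0 0 1]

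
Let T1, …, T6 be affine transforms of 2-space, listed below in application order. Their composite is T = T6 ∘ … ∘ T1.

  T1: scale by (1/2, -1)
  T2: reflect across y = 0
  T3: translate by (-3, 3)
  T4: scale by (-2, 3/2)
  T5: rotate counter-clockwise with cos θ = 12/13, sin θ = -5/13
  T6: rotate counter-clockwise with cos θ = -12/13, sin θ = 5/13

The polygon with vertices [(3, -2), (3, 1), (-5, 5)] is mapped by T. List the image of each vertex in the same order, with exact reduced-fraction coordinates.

T1 scale by (1/2, -1): (3, -2) → (3/2, 2); (3, 1) → (3/2, -1); (-5, 5) → (-5/2, -5)
T2 reflect across y = 0: (3/2, 2) → (3/2, -2); (3/2, -1) → (3/2, 1); (-5/2, -5) → (-5/2, 5)
T3 translate by (-3, 3): (3/2, -2) → (-3/2, 1); (3/2, 1) → (-3/2, 4); (-5/2, 5) → (-11/2, 8)
T4 scale by (-2, 3/2): (-3/2, 1) → (3, 3/2); (-3/2, 4) → (3, 6); (-11/2, 8) → (11, 12)
T5 rotate counter-clockwise with cos θ = 12/13, sin θ = -5/13: (3, 3/2) → (87/26, 3/13); (3, 6) → (66/13, 57/13); (11, 12) → (192/13, 89/13)
T6 rotate counter-clockwise with cos θ = -12/13, sin θ = 5/13: (87/26, 3/13) → (-537/169, 363/338); (66/13, 57/13) → (-1077/169, -354/169); (192/13, 89/13) → (-2749/169, -108/169)

image vertices: (-537/169, 363/338), (-1077/169, -354/169), (-2749/169, -108/169)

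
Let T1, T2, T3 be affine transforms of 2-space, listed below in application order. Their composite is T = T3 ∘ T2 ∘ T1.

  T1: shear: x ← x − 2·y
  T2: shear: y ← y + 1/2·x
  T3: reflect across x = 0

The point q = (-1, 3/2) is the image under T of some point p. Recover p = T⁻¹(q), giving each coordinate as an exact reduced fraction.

p = (3, 1)

T1 = [1 -2 0; 0 1 0; 0 0 1]
T2·T1 = [1 -2 0; 1/2 0 0; 0 0 1]
T3·…·T1 = [-1 2 0; 1/2 0 0; 0 0 1]
det M = -1; M⁻¹ = [0 2 0; 1/2 1 0; 0 0 1]
M⁻¹ · (-1, 3/2)ᵀ = (3, 1)ᵀ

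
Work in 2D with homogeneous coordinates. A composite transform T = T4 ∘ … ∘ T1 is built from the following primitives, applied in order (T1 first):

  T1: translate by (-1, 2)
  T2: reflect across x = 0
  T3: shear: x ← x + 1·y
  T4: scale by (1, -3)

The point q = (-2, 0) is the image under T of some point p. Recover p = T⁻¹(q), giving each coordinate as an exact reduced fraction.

p = (3, -2)

T1 = [1 0 -1; 0 1 2; 0 0 1]
T2·T1 = [-1 0 1; 0 1 2; 0 0 1]
T3·…·T1 = [-1 1 3; 0 1 2; 0 0 1]
T4·…·T1 = [-1 1 3; 0 -3 -6; 0 0 1]
det M = 3; M⁻¹ = [-1 -1/3 1; 0 -1/3 -2; 0 0 1]
M⁻¹ · (-2, 0)ᵀ = (3, -2)ᵀ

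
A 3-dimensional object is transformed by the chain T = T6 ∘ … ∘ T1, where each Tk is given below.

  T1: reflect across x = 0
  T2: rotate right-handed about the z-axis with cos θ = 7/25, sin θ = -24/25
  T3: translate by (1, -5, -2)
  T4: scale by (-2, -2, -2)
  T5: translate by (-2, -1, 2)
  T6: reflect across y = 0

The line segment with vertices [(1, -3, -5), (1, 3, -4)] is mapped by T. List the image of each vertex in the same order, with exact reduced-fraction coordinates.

image vertices: (58/25, -219/25, 16), (-46/5, -27/5, 14)

T1 reflect across x = 0: (1, -3, -5) → (-1, -3, -5); (1, 3, -4) → (-1, 3, -4)
T2 rotate right-handed about the z-axis with cos θ = 7/25, sin θ = -24/25: (-1, -3, -5) → (-79/25, 3/25, -5); (-1, 3, -4) → (13/5, 9/5, -4)
T3 translate by (1, -5, -2): (-79/25, 3/25, -5) → (-54/25, -122/25, -7); (13/5, 9/5, -4) → (18/5, -16/5, -6)
T4 scale by (-2, -2, -2): (-54/25, -122/25, -7) → (108/25, 244/25, 14); (18/5, -16/5, -6) → (-36/5, 32/5, 12)
T5 translate by (-2, -1, 2): (108/25, 244/25, 14) → (58/25, 219/25, 16); (-36/5, 32/5, 12) → (-46/5, 27/5, 14)
T6 reflect across y = 0: (58/25, 219/25, 16) → (58/25, -219/25, 16); (-46/5, 27/5, 14) → (-46/5, -27/5, 14)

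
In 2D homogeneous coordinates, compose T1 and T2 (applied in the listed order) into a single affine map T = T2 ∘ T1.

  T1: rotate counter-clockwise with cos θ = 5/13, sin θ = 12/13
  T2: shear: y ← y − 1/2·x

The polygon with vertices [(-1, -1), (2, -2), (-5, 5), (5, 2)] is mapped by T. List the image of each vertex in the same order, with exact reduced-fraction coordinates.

T1 rotate counter-clockwise with cos θ = 5/13, sin θ = 12/13: (-1, -1) → (7/13, -17/13); (2, -2) → (34/13, 14/13); (-5, 5) → (-85/13, -35/13); (5, 2) → (1/13, 70/13)
T2 shear: y ← y − 1/2·x: (7/13, -17/13) → (7/13, -41/26); (34/13, 14/13) → (34/13, -3/13); (-85/13, -35/13) → (-85/13, 15/26); (1/13, 70/13) → (1/13, 139/26)

image vertices: (7/13, -41/26), (34/13, -3/13), (-85/13, 15/26), (1/13, 139/26)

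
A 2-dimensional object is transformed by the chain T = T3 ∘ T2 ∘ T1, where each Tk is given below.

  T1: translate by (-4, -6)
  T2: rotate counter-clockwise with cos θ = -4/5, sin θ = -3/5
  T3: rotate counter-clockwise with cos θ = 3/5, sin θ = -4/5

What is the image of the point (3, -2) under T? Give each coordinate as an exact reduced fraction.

T(p) = (16/5, 37/5)

T1 translate by (-4, -6): (3, -2) → (-1, -8)
T2 rotate counter-clockwise with cos θ = -4/5, sin θ = -3/5: (-1, -8) → (-4, 7)
T3 rotate counter-clockwise with cos θ = 3/5, sin θ = -4/5: (-4, 7) → (16/5, 37/5)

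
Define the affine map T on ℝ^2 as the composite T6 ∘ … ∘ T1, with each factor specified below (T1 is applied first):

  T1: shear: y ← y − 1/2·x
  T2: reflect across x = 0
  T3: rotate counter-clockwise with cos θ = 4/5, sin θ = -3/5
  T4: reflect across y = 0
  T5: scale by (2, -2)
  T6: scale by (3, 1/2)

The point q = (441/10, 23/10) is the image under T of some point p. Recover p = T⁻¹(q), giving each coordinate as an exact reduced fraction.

T1 = [1 0 0; -1/2 1 0; 0 0 1]
T2·T1 = [-1 0 0; -1/2 1 0; 0 0 1]
T3·…·T1 = [-11/10 3/5 0; 1/5 4/5 0; 0 0 1]
T4·…·T1 = [-11/10 3/5 0; -1/5 -4/5 0; 0 0 1]
T5·…·T1 = [-11/5 6/5 0; 2/5 8/5 0; 0 0 1]
T6·…·T1 = [-33/5 18/5 0; 1/5 4/5 0; 0 0 1]
det M = -6; M⁻¹ = [-2/15 3/5 0; 1/30 11/10 0; 0 0 1]
M⁻¹ · (441/10, 23/10)ᵀ = (-9/2, 4)ᵀ

p = (-9/2, 4)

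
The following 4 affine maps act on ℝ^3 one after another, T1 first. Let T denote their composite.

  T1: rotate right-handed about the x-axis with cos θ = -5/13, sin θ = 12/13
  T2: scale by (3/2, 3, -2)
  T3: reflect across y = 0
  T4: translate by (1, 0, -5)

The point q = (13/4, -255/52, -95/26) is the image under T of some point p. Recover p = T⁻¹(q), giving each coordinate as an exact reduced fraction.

T1 = [1 0 0 0; 0 -5/13 -12/13 0; 0 12/13 -5/13 0; 0 0 0 1]
T2·T1 = [3/2 0 0 0; 0 -15/13 -36/13 0; 0 -24/13 10/13 0; 0 0 0 1]
T3·…·T1 = [3/2 0 0 0; 0 15/13 36/13 0; 0 -24/13 10/13 0; 0 0 0 1]
T4·…·T1 = [3/2 0 0 1; 0 15/13 36/13 0; 0 -24/13 10/13 -5; 0 0 0 1]
det M = 9; M⁻¹ = [2/3 0 0 -2/3; 0 5/39 -6/13 -30/13; 0 4/13 5/26 25/26; 0 0 0 1]
M⁻¹ · (13/4, -255/52, -95/26)ᵀ = (3/2, -5/4, -5/4)ᵀ

p = (3/2, -5/4, -5/4)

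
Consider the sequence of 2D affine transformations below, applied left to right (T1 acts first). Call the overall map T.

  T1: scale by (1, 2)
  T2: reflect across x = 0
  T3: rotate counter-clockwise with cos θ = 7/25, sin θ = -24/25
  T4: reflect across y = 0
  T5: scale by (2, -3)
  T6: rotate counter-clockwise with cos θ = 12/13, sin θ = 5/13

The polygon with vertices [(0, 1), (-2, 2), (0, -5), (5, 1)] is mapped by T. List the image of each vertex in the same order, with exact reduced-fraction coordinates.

T1 scale by (1, 2): (0, 1) → (0, 2); (-2, 2) → (-2, 4); (0, -5) → (0, -10); (5, 1) → (5, 2)
T2 reflect across x = 0: (0, 2) → (0, 2); (-2, 4) → (2, 4); (0, -10) → (0, -10); (5, 2) → (-5, 2)
T3 rotate counter-clockwise with cos θ = 7/25, sin θ = -24/25: (0, 2) → (48/25, 14/25); (2, 4) → (22/5, -4/5); (0, -10) → (-48/5, -14/5); (-5, 2) → (13/25, 134/25)
T4 reflect across y = 0: (48/25, 14/25) → (48/25, -14/25); (22/5, -4/5) → (22/5, 4/5); (-48/5, -14/5) → (-48/5, 14/5); (13/25, 134/25) → (13/25, -134/25)
T5 scale by (2, -3): (48/25, -14/25) → (96/25, 42/25); (22/5, 4/5) → (44/5, -12/5); (-48/5, 14/5) → (-96/5, -42/5); (13/25, -134/25) → (26/25, 402/25)
T6 rotate counter-clockwise with cos θ = 12/13, sin θ = 5/13: (96/25, 42/25) → (942/325, 984/325); (44/5, -12/5) → (588/65, 76/65); (-96/5, -42/5) → (-942/65, -984/65); (26/25, 402/25) → (-1698/325, 4954/325)

image vertices: (942/325, 984/325), (588/65, 76/65), (-942/65, -984/65), (-1698/325, 4954/325)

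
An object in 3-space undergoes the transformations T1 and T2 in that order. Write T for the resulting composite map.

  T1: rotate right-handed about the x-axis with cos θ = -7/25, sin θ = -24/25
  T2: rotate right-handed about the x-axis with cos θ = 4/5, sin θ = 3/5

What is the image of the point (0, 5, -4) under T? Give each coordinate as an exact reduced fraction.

T(p) = (0, -248/125, -761/125)

T1 rotate right-handed about the x-axis with cos θ = -7/25, sin θ = -24/25: (0, 5, -4) → (0, -131/25, -92/25)
T2 rotate right-handed about the x-axis with cos θ = 4/5, sin θ = 3/5: (0, -131/25, -92/25) → (0, -248/125, -761/125)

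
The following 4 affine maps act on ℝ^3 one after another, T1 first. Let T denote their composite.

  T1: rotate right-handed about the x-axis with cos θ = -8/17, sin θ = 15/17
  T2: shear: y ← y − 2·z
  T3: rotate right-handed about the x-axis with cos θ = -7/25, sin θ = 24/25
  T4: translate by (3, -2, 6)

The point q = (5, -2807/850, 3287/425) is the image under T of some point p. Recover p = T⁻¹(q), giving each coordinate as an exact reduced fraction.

p = (2, -1, -7/2)

T1 = [1 0 0 0; 0 -8/17 -15/17 0; 0 15/17 -8/17 0; 0 0 0 1]
T2·T1 = [1 0 0 0; 0 -38/17 1/17 0; 0 15/17 -8/17 0; 0 0 0 1]
T3·…·T1 = [1 0 0 0; 0 -94/425 37/85 0; 0 -1017/425 16/85 0; 0 0 0 1]
T4·…·T1 = [1 0 0 3; 0 -94/425 37/85 -2; 0 -1017/425 16/85 6; 0 0 0 1]
det M = 1; M⁻¹ = [1 0 0 -3; 0 16/85 -37/85 254/85; 0 1017/425 -94/425 2598/425; 0 0 0 1]
M⁻¹ · (5, -2807/850, 3287/425)ᵀ = (2, -1, -7/2)ᵀ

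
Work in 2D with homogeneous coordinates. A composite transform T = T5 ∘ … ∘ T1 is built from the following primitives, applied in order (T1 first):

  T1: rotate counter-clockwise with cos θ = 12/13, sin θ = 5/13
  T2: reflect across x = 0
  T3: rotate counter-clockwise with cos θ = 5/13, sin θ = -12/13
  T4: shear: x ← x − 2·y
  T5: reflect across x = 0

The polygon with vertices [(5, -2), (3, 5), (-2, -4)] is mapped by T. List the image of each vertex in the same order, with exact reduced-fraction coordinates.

T1 rotate counter-clockwise with cos θ = 12/13, sin θ = 5/13: (5, -2) → (70/13, 1/13); (3, 5) → (11/13, 75/13); (-2, -4) → (-4/13, -58/13)
T2 reflect across x = 0: (70/13, 1/13) → (-70/13, 1/13); (11/13, 75/13) → (-11/13, 75/13); (-4/13, -58/13) → (4/13, -58/13)
T3 rotate counter-clockwise with cos θ = 5/13, sin θ = -12/13: (-70/13, 1/13) → (-2, 5); (-11/13, 75/13) → (5, 3); (4/13, -58/13) → (-4, -2)
T4 shear: x ← x − 2·y: (-2, 5) → (-12, 5); (5, 3) → (-1, 3); (-4, -2) → (0, -2)
T5 reflect across x = 0: (-12, 5) → (12, 5); (-1, 3) → (1, 3); (0, -2) → (0, -2)

image vertices: (12, 5), (1, 3), (0, -2)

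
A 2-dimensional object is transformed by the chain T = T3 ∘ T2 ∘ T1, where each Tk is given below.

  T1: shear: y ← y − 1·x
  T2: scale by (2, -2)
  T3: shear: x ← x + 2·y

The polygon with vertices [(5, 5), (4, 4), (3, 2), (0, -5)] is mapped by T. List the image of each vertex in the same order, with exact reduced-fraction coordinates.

image vertices: (10, 0), (8, 0), (10, 2), (20, 10)

T1 shear: y ← y − 1·x: (5, 5) → (5, 0); (4, 4) → (4, 0); (3, 2) → (3, -1); (0, -5) → (0, -5)
T2 scale by (2, -2): (5, 0) → (10, 0); (4, 0) → (8, 0); (3, -1) → (6, 2); (0, -5) → (0, 10)
T3 shear: x ← x + 2·y: (10, 0) → (10, 0); (8, 0) → (8, 0); (6, 2) → (10, 2); (0, 10) → (20, 10)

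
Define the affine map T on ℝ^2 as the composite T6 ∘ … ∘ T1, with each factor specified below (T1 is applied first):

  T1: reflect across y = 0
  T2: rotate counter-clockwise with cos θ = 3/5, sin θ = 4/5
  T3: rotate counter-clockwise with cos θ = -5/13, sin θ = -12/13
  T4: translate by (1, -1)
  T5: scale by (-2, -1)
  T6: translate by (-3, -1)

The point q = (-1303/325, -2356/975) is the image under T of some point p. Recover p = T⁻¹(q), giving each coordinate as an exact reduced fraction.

T1 = [1 0 0; 0 -1 0; 0 0 1]
T2·T1 = [3/5 4/5 0; 4/5 -3/5 0; 0 0 1]
T3·…·T1 = [33/65 -56/65 0; -56/65 -33/65 0; 0 0 1]
T4·…·T1 = [33/65 -56/65 1; -56/65 -33/65 -1; 0 0 1]
T5·…·T1 = [-66/65 112/65 -2; 56/65 33/65 1; 0 0 1]
T6·…·T1 = [-66/65 112/65 -5; 56/65 33/65 0; 0 0 1]
det M = -2; M⁻¹ = [-33/130 56/65 -33/26; 28/65 33/65 28/13; 0 0 1]
M⁻¹ · (-1303/325, -2356/975)ᵀ = (-7/3, -4/5)ᵀ

p = (-7/3, -4/5)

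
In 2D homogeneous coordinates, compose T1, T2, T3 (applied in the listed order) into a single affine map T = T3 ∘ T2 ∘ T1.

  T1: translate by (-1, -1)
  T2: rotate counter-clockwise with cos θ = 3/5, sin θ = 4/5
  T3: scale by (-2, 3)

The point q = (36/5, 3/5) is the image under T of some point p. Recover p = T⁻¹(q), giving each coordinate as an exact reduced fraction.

p = (-1, 4)

T1 = [1 0 -1; 0 1 -1; 0 0 1]
T2·T1 = [3/5 -4/5 1/5; 4/5 3/5 -7/5; 0 0 1]
T3·…·T1 = [-6/5 8/5 -2/5; 12/5 9/5 -21/5; 0 0 1]
det M = -6; M⁻¹ = [-3/10 4/15 1; 2/5 1/5 1; 0 0 1]
M⁻¹ · (36/5, 3/5)ᵀ = (-1, 4)ᵀ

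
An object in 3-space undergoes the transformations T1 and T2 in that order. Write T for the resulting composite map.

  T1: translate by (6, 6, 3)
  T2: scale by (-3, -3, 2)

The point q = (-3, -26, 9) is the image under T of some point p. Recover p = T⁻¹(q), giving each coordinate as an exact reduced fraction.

p = (-5, 8/3, 3/2)

T1 = [1 0 0 6; 0 1 0 6; 0 0 1 3; 0 0 0 1]
T2·T1 = [-3 0 0 -18; 0 -3 0 -18; 0 0 2 6; 0 0 0 1]
det M = 18; M⁻¹ = [-1/3 0 0 -6; 0 -1/3 0 -6; 0 0 1/2 -3; 0 0 0 1]
M⁻¹ · (-3, -26, 9)ᵀ = (-5, 8/3, 3/2)ᵀ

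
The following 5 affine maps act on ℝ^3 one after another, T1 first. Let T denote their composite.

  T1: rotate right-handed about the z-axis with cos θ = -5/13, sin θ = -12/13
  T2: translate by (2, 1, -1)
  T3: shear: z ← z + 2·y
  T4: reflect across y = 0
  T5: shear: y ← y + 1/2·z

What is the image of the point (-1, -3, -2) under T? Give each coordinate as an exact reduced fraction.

T(p) = (-5/13, -3/2, 41/13)

T1 rotate right-handed about the z-axis with cos θ = -5/13, sin θ = -12/13: (-1, -3, -2) → (-31/13, 27/13, -2)
T2 translate by (2, 1, -1): (-31/13, 27/13, -2) → (-5/13, 40/13, -3)
T3 shear: z ← z + 2·y: (-5/13, 40/13, -3) → (-5/13, 40/13, 41/13)
T4 reflect across y = 0: (-5/13, 40/13, 41/13) → (-5/13, -40/13, 41/13)
T5 shear: y ← y + 1/2·z: (-5/13, -40/13, 41/13) → (-5/13, -3/2, 41/13)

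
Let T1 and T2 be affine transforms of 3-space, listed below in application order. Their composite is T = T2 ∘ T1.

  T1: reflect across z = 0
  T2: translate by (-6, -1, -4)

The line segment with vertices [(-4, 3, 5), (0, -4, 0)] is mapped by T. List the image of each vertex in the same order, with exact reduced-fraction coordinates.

image vertices: (-10, 2, -9), (-6, -5, -4)

T1 reflect across z = 0: (-4, 3, 5) → (-4, 3, -5); (0, -4, 0) → (0, -4, 0)
T2 translate by (-6, -1, -4): (-4, 3, -5) → (-10, 2, -9); (0, -4, 0) → (-6, -5, -4)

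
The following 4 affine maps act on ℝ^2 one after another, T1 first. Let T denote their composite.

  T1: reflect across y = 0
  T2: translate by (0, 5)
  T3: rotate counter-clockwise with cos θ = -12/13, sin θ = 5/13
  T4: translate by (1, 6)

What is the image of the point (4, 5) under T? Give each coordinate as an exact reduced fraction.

T1 reflect across y = 0: (4, 5) → (4, -5)
T2 translate by (0, 5): (4, -5) → (4, 0)
T3 rotate counter-clockwise with cos θ = -12/13, sin θ = 5/13: (4, 0) → (-48/13, 20/13)
T4 translate by (1, 6): (-48/13, 20/13) → (-35/13, 98/13)

T(p) = (-35/13, 98/13)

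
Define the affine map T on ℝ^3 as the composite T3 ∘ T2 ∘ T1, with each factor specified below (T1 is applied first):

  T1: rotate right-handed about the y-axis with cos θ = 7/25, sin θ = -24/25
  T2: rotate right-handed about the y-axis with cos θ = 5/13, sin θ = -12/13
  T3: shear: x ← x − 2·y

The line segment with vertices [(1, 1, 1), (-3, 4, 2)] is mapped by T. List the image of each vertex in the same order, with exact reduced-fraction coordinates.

T1 rotate right-handed about the y-axis with cos θ = 7/25, sin θ = -24/25: (1, 1, 1) → (-17/25, 1, 31/25); (-3, 4, 2) → (-69/25, 4, -58/25)
T2 rotate right-handed about the y-axis with cos θ = 5/13, sin θ = -12/13: (-17/25, 1, 31/25) → (-457/325, 1, -49/325); (-69/25, 4, -58/25) → (27/25, 4, -86/25)
T3 shear: x ← x − 2·y: (-457/325, 1, -49/325) → (-1107/325, 1, -49/325); (27/25, 4, -86/25) → (-173/25, 4, -86/25)

image vertices: (-1107/325, 1, -49/325), (-173/25, 4, -86/25)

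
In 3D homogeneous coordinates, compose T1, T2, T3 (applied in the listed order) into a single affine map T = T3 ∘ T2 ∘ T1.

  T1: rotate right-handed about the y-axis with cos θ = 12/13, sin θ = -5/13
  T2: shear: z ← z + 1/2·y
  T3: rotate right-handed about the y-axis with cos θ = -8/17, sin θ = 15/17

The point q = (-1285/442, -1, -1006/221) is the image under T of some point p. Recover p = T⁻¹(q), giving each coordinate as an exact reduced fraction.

p = (5, -1, -2)

T1 = [12/13 0 -5/13 0; 0 1 0 0; 5/13 0 12/13 0; 0 0 0 1]
T2·T1 = [12/13 0 -5/13 0; 0 1 0 0; 5/13 1/2 12/13 0; 0 0 0 1]
T3·…·T1 = [-21/221 15/34 220/221 0; 0 1 0 0; -220/221 -4/17 -21/221 0; 0 0 0 1]
det M = 1; M⁻¹ = [-21/221 -5/26 -220/221 0; 0 1 0 0; 220/221 -6/13 -21/221 0; 0 0 0 1]
M⁻¹ · (-1285/442, -1, -1006/221)ᵀ = (5, -1, -2)ᵀ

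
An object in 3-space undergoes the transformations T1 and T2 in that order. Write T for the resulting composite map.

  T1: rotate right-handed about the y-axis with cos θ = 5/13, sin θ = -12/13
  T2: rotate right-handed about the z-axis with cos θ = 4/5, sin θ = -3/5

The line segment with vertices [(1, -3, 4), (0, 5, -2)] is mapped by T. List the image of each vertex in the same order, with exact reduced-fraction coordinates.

image vertices: (-289/65, -27/65, 32/13), (291/65, 188/65, -10/13)

T1 rotate right-handed about the y-axis with cos θ = 5/13, sin θ = -12/13: (1, -3, 4) → (-43/13, -3, 32/13); (0, 5, -2) → (24/13, 5, -10/13)
T2 rotate right-handed about the z-axis with cos θ = 4/5, sin θ = -3/5: (-43/13, -3, 32/13) → (-289/65, -27/65, 32/13); (24/13, 5, -10/13) → (291/65, 188/65, -10/13)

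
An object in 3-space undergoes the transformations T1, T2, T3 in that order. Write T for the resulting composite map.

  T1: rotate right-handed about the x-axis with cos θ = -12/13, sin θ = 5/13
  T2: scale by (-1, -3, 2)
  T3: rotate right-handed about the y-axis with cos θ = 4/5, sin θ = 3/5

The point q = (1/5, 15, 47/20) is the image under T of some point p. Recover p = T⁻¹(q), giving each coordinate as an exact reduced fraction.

T1 = [1 0 0 0; 0 -12/13 -5/13 0; 0 5/13 -12/13 0; 0 0 0 1]
T2·T1 = [-1 0 0 0; 0 36/13 15/13 0; 0 10/13 -24/13 0; 0 0 0 1]
T3·…·T1 = [-4/5 6/13 -72/65 0; 0 36/13 15/13 0; 3/5 8/13 -96/65 0; 0 0 0 1]
det M = 6; M⁻¹ = [-4/5 0 3/5 0; 3/26 4/13 2/13 0; -18/65 5/39 -24/65 0; 0 0 0 1]
M⁻¹ · (1/5, 15, 47/20)ᵀ = (5/4, 5, 1)ᵀ

p = (5/4, 5, 1)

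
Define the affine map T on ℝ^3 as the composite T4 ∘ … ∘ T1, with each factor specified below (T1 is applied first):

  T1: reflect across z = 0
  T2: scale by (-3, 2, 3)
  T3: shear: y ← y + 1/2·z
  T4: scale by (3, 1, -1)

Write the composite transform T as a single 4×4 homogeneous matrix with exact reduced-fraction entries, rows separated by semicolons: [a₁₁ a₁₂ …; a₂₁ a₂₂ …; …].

T = [-9 0 0 0; 0 2 -3/2 0; 0 0 3 0; 0 0 0 1]

T1 = [1 0 0 0; 0 1 0 0; 0 0 -1 0; 0 0 0 1]
T2·T1 = [-3 0 0 0; 0 2 0 0; 0 0 -3 0; 0 0 0 1]
T3·…·T1 = [-3 0 0 0; 0 2 -3/2 0; 0 0 -3 0; 0 0 0 1]
T4·…·T1 = [-9 0 0 0; 0 2 -3/2 0; 0 0 3 0; 0 0 0 1]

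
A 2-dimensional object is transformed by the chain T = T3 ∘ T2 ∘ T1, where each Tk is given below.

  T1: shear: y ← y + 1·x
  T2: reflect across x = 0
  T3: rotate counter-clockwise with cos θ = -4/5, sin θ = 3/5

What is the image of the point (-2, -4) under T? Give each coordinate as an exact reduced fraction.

T(p) = (2, 6)

T1 shear: y ← y + 1·x: (-2, -4) → (-2, -6)
T2 reflect across x = 0: (-2, -6) → (2, -6)
T3 rotate counter-clockwise with cos θ = -4/5, sin θ = 3/5: (2, -6) → (2, 6)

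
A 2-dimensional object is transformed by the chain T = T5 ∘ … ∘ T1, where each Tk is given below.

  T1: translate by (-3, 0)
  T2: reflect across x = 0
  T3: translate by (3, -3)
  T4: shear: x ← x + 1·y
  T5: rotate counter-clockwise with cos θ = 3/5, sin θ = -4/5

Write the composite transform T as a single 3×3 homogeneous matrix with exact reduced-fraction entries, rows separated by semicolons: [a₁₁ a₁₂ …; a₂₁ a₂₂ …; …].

T = [-3/5 7/5 -3/5; 4/5 -1/5 -21/5; 0 0 1]

T1 = [1 0 -3; 0 1 0; 0 0 1]
T2·T1 = [-1 0 3; 0 1 0; 0 0 1]
T3·…·T1 = [-1 0 6; 0 1 -3; 0 0 1]
T4·…·T1 = [-1 1 3; 0 1 -3; 0 0 1]
T5·…·T1 = [-3/5 7/5 -3/5; 4/5 -1/5 -21/5; 0 0 1]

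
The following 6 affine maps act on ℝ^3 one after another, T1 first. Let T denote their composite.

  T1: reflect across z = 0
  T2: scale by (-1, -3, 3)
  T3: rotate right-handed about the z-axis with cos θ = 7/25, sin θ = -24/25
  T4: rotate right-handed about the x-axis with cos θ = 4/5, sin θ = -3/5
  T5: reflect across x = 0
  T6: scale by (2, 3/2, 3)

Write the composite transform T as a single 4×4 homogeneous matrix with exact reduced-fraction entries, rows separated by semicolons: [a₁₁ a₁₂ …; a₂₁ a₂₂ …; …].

T1 = [1 0 0 0; 0 1 0 0; 0 0 -1 0; 0 0 0 1]
T2·T1 = [-1 0 0 0; 0 -3 0 0; 0 0 -3 0; 0 0 0 1]
T3·…·T1 = [-7/25 -72/25 0 0; 24/25 -21/25 0 0; 0 0 -3 0; 0 0 0 1]
T4·…·T1 = [-7/25 -72/25 0 0; 96/125 -84/125 -9/5 0; -72/125 63/125 -12/5 0; 0 0 0 1]
T5·…·T1 = [7/25 72/25 0 0; 96/125 -84/125 -9/5 0; -72/125 63/125 -12/5 0; 0 0 0 1]
T6·…·T1 = [14/25 144/25 0 0; 144/125 -126/125 -27/10 0; -216/125 189/125 -36/5 0; 0 0 0 1]

T = [14/25 144/25 0 0; 144/125 -126/125 -27/10 0; -216/125 189/125 -36/5 0; 0 0 0 1]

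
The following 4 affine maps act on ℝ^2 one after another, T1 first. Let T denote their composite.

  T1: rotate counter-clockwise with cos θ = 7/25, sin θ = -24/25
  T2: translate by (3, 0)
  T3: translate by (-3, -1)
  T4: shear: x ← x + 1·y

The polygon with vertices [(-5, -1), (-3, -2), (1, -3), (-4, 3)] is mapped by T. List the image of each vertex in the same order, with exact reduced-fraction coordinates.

T1 rotate counter-clockwise with cos θ = 7/25, sin θ = -24/25: (-5, -1) → (-59/25, 113/25); (-3, -2) → (-69/25, 58/25); (1, -3) → (-13/5, -9/5); (-4, 3) → (44/25, 117/25)
T2 translate by (3, 0): (-59/25, 113/25) → (16/25, 113/25); (-69/25, 58/25) → (6/25, 58/25); (-13/5, -9/5) → (2/5, -9/5); (44/25, 117/25) → (119/25, 117/25)
T3 translate by (-3, -1): (16/25, 113/25) → (-59/25, 88/25); (6/25, 58/25) → (-69/25, 33/25); (2/5, -9/5) → (-13/5, -14/5); (119/25, 117/25) → (44/25, 92/25)
T4 shear: x ← x + 1·y: (-59/25, 88/25) → (29/25, 88/25); (-69/25, 33/25) → (-36/25, 33/25); (-13/5, -14/5) → (-27/5, -14/5); (44/25, 92/25) → (136/25, 92/25)

image vertices: (29/25, 88/25), (-36/25, 33/25), (-27/5, -14/5), (136/25, 92/25)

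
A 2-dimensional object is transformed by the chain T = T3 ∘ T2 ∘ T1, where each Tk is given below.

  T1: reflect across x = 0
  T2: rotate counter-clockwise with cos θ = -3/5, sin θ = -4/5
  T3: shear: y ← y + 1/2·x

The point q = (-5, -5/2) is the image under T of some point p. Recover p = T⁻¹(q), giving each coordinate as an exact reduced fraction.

p = (-3, -4)

T1 = [-1 0 0; 0 1 0; 0 0 1]
T2·T1 = [3/5 4/5 0; 4/5 -3/5 0; 0 0 1]
T3·…·T1 = [3/5 4/5 0; 11/10 -1/5 0; 0 0 1]
det M = -1; M⁻¹ = [1/5 4/5 0; 11/10 -3/5 0; 0 0 1]
M⁻¹ · (-5, -5/2)ᵀ = (-3, -4)ᵀ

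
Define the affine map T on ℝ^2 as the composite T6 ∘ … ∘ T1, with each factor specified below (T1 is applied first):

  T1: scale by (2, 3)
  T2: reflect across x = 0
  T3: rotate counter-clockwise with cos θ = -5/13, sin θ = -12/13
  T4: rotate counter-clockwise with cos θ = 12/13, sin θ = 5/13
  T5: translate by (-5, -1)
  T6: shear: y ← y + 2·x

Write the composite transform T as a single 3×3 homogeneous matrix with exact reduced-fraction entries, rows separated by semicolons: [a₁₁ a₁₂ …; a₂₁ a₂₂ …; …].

T = [0 3 -5; 2 6 -11; 0 0 1]

T1 = [2 0 0; 0 3 0; 0 0 1]
T2·T1 = [-2 0 0; 0 3 0; 0 0 1]
T3·…·T1 = [10/13 36/13 0; 24/13 -15/13 0; 0 0 1]
T4·…·T1 = [0 3 0; 2 0 0; 0 0 1]
T5·…·T1 = [0 3 -5; 2 0 -1; 0 0 1]
T6·…·T1 = [0 3 -5; 2 6 -11; 0 0 1]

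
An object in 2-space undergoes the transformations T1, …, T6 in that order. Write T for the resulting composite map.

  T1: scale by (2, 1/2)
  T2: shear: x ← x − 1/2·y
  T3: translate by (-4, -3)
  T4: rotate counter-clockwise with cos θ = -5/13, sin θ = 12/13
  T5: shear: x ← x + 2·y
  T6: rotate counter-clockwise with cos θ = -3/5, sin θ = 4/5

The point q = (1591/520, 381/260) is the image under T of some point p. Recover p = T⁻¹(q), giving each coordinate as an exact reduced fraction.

p = (-1, -5/2)

T1 = [2 0 0; 0 1/2 0; 0 0 1]
T2·T1 = [2 -1/4 0; 0 1/2 0; 0 0 1]
T3·…·T1 = [2 -1/4 -4; 0 1/2 -3; 0 0 1]
T4·…·T1 = [-10/13 -19/52 56/13; 24/13 -11/26 -33/13; 0 0 1]
T5·…·T1 = [38/13 -63/52 -10/13; 24/13 -11/26 -33/13; 0 0 1]
T6·…·T1 = [-42/13 277/260 162/65; 16/13 -93/130 59/65; 0 0 1]
det M = 1; M⁻¹ = [-93/130 -277/260 11/4; -16/13 -42/13 6; 0 0 1]
M⁻¹ · (1591/520, 381/260)ᵀ = (-1, -5/2)ᵀ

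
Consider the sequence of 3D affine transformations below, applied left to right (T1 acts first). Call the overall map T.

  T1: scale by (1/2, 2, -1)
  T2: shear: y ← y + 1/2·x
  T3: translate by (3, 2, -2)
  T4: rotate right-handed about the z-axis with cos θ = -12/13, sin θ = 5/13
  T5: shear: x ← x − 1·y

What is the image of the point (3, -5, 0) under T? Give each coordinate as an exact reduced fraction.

T1 scale by (1/2, 2, -1): (3, -5, 0) → (3/2, -10, 0)
T2 shear: y ← y + 1/2·x: (3/2, -10, 0) → (3/2, -37/4, 0)
T3 translate by (3, 2, -2): (3/2, -37/4, 0) → (9/2, -29/4, -2)
T4 rotate right-handed about the z-axis with cos θ = -12/13, sin θ = 5/13: (9/2, -29/4, -2) → (-71/52, 219/26, -2)
T5 shear: x ← x − 1·y: (-71/52, 219/26, -2) → (-509/52, 219/26, -2)

T(p) = (-509/52, 219/26, -2)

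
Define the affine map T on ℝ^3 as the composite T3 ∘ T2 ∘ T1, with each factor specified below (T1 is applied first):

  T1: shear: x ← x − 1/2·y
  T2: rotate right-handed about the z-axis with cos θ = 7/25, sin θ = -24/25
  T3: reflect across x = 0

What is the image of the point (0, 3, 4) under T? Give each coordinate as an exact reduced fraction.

T1 shear: x ← x − 1/2·y: (0, 3, 4) → (-3/2, 3, 4)
T2 rotate right-handed about the z-axis with cos θ = 7/25, sin θ = -24/25: (-3/2, 3, 4) → (123/50, 57/25, 4)
T3 reflect across x = 0: (123/50, 57/25, 4) → (-123/50, 57/25, 4)

T(p) = (-123/50, 57/25, 4)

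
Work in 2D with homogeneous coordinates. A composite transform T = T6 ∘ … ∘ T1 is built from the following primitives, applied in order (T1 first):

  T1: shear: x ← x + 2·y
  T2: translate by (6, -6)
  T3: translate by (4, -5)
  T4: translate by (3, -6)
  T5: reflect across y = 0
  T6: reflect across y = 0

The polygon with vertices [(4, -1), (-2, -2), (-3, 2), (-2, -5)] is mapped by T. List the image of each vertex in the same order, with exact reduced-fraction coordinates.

T1 shear: x ← x + 2·y: (4, -1) → (2, -1); (-2, -2) → (-6, -2); (-3, 2) → (1, 2); (-2, -5) → (-12, -5)
T2 translate by (6, -6): (2, -1) → (8, -7); (-6, -2) → (0, -8); (1, 2) → (7, -4); (-12, -5) → (-6, -11)
T3 translate by (4, -5): (8, -7) → (12, -12); (0, -8) → (4, -13); (7, -4) → (11, -9); (-6, -11) → (-2, -16)
T4 translate by (3, -6): (12, -12) → (15, -18); (4, -13) → (7, -19); (11, -9) → (14, -15); (-2, -16) → (1, -22)
T5 reflect across y = 0: (15, -18) → (15, 18); (7, -19) → (7, 19); (14, -15) → (14, 15); (1, -22) → (1, 22)
T6 reflect across y = 0: (15, 18) → (15, -18); (7, 19) → (7, -19); (14, 15) → (14, -15); (1, 22) → (1, -22)

image vertices: (15, -18), (7, -19), (14, -15), (1, -22)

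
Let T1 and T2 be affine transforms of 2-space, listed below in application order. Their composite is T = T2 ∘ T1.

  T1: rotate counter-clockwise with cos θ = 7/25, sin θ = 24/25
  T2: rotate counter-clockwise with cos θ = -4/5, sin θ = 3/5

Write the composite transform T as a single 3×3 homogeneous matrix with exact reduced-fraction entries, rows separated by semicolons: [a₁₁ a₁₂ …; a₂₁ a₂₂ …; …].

T = [-4/5 3/5 0; -3/5 -4/5 0; 0 0 1]

T1 = [7/25 -24/25 0; 24/25 7/25 0; 0 0 1]
T2·T1 = [-4/5 3/5 0; -3/5 -4/5 0; 0 0 1]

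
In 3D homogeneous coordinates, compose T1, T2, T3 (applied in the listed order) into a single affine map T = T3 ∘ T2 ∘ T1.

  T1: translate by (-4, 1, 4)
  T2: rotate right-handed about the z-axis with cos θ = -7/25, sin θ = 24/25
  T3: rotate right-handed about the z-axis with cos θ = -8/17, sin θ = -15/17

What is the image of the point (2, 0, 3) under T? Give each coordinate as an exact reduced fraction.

T1 translate by (-4, 1, 4): (2, 0, 3) → (-2, 1, 7)
T2 rotate right-handed about the z-axis with cos θ = -7/25, sin θ = 24/25: (-2, 1, 7) → (-2/5, -11/5, 7)
T3 rotate right-handed about the z-axis with cos θ = -8/17, sin θ = -15/17: (-2/5, -11/5, 7) → (-149/85, 118/85, 7)

T(p) = (-149/85, 118/85, 7)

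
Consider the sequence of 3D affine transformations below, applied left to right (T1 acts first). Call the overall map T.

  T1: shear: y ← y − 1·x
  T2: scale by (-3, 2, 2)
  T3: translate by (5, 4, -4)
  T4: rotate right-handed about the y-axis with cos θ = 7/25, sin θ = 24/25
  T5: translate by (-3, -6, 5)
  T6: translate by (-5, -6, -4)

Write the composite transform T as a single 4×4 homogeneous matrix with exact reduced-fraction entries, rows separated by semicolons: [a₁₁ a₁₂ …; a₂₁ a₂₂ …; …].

T1 = [1 0 0 0; -1 1 0 0; 0 0 1 0; 0 0 0 1]
T2·T1 = [-3 0 0 0; -2 2 0 0; 0 0 2 0; 0 0 0 1]
T3·…·T1 = [-3 0 0 5; -2 2 0 4; 0 0 2 -4; 0 0 0 1]
T4·…·T1 = [-21/25 0 48/25 -61/25; -2 2 0 4; 72/25 0 14/25 -148/25; 0 0 0 1]
T5·…·T1 = [-21/25 0 48/25 -136/25; -2 2 0 -2; 72/25 0 14/25 -23/25; 0 0 0 1]
T6·…·T1 = [-21/25 0 48/25 -261/25; -2 2 0 -8; 72/25 0 14/25 -123/25; 0 0 0 1]

T = [-21/25 0 48/25 -261/25; -2 2 0 -8; 72/25 0 14/25 -123/25; 0 0 0 1]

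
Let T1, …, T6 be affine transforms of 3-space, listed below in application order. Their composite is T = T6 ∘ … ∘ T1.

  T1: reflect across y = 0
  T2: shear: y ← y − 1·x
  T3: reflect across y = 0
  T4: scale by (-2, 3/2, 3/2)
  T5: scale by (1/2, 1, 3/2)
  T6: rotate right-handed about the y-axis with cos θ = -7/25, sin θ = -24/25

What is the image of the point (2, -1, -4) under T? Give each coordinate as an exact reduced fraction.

T1 reflect across y = 0: (2, -1, -4) → (2, 1, -4)
T2 shear: y ← y − 1·x: (2, 1, -4) → (2, -1, -4)
T3 reflect across y = 0: (2, -1, -4) → (2, 1, -4)
T4 scale by (-2, 3/2, 3/2): (2, 1, -4) → (-4, 3/2, -6)
T5 scale by (1/2, 1, 3/2): (-4, 3/2, -6) → (-2, 3/2, -9)
T6 rotate right-handed about the y-axis with cos θ = -7/25, sin θ = -24/25: (-2, 3/2, -9) → (46/5, 3/2, 3/5)

T(p) = (46/5, 3/2, 3/5)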